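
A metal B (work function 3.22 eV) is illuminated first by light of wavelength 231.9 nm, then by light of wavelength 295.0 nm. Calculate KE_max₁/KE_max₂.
2.1635

Using Einstein's equation: KE_max = hc/λ - φ

For λ₁ = 231.9 nm:
E₁ = hc/λ₁ = 5.3465 eV
KE₁ = E₁ - φ = 5.3465 - 3.22 = 2.1265 eV

For λ₂ = 295.0 nm:
E₂ = hc/λ₂ = 4.2029 eV
KE₂ = E₂ - φ = 4.2029 - 3.22 = 0.9829 eV

Ratio: KE₁/KE₂ = 2.1265/0.9829 = 2.1635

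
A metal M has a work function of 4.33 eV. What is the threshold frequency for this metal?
1.0470e+15 Hz

The threshold frequency is when the photon energy equals the work function:
hf₀ = φ

Solving for f₀:
f₀ = φ/h = (4.33 eV × 1.602×10⁻¹⁹ J/eV) / (6.626×10⁻³⁴ J·s)
f₀ = 1.0470e+15 Hz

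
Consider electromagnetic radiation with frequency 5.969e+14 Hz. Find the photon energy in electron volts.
2.4686 eV

Using E = hf:

E = hf = (6.626×10⁻³⁴ J·s)(5.969e+14 Hz)
E = 2.4686 eV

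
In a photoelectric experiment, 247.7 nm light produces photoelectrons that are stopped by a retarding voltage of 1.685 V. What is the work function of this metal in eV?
3.32 eV

The stopping potential gives the maximum kinetic energy: KE_max = eV_s = 1.685 eV

From Einstein's photoelectric equation: KE_max = hc/λ - φ
Rearranging: φ = hc/λ - KE_max

Calculate photon energy:
E_photon = hc/λ = (6.626×10⁻³⁴ J·s)(3×10⁸ m/s) / (247.7×10⁻⁹ m) = 5.0054 eV

Therefore:
φ = 5.0054 - 1.685 = 3.32 eV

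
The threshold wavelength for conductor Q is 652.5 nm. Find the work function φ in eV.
1.90 eV

At the threshold wavelength, photon energy equals work function:
φ = hc/λ₀

Calculating:
φ = (6.626×10⁻³⁴ J·s)(3×10⁸ m/s) / (652.5×10⁻⁹ m)
φ = 1.90 eV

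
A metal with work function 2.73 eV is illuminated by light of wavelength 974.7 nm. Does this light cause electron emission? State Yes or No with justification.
No

For photoemission, the photon energy must exceed the work function.

Photon energy: E = hc/λ = 1.2720 eV
Work function: φ = 2.73 eV

Since E_photon (1.2720 eV) < φ (2.73 eV), photoemission will NOT occur.
The threshold wavelength is λ₀ = hc/φ = 454.2 nm.
Since 974.7 nm > 454.2 nm, the photons lack sufficient energy.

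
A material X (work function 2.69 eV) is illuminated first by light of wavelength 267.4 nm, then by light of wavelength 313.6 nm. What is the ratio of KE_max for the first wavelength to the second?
1.5406

Using Einstein's equation: KE_max = hc/λ - φ

For λ₁ = 267.4 nm:
E₁ = hc/λ₁ = 4.6367 eV
KE₁ = E₁ - φ = 4.6367 - 2.69 = 1.9467 eV

For λ₂ = 313.6 nm:
E₂ = hc/λ₂ = 3.9536 eV
KE₂ = E₂ - φ = 3.9536 - 2.69 = 1.2636 eV

Ratio: KE₁/KE₂ = 1.9467/1.2636 = 1.5406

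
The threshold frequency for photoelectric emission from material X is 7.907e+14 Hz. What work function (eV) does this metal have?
3.27 eV

At the threshold frequency, photon energy equals work function:
φ = hf₀

Calculating:
φ = (6.626×10⁻³⁴ J·s)(7.907e+14 Hz)
φ = 3.27 eV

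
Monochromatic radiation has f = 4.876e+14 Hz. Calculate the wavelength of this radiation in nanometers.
614.83 nm

Using the wave equation: c = fλ

Solving for wavelength:
λ = c/f = (3×10⁸ m/s) / (4.876e+14 Hz)
λ = 614.83 nm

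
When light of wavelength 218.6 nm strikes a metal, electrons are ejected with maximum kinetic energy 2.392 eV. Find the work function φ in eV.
3.28 eV

From Einstein's photoelectric equation: KE_max = hf - φ = hc/λ - φ

Rearranging for φ:
φ = hc/λ - KE_max

Calculate photon energy:
E_photon = hc/λ = 5.6717 eV

Therefore:
φ = 5.6717 - 2.392 = 3.28 eV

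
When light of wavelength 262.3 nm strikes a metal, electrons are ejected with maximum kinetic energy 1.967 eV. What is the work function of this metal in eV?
2.76 eV

From Einstein's photoelectric equation: KE_max = hf - φ = hc/λ - φ

Rearranging for φ:
φ = hc/λ - KE_max

Calculate photon energy:
E_photon = hc/λ = 4.7268 eV

Therefore:
φ = 4.7268 - 1.967 = 2.76 eV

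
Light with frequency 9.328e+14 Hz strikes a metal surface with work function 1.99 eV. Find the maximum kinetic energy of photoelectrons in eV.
1.8678 eV

Using Einstein's photoelectric equation: KE_max = hf - φ

First, calculate the photon energy:
E_photon = hf = (6.626×10⁻³⁴ J·s)(9.328e+14 Hz)
E_photon = 3.8578 eV

Then, the maximum kinetic energy:
KE_max = E_photon - φ = 3.8578 eV - 1.99 eV = 1.8678 eV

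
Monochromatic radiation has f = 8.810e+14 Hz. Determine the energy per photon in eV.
3.6435 eV

Using E = hf:

E = hf = (6.626×10⁻³⁴ J·s)(8.810e+14 Hz)
E = 3.6435 eV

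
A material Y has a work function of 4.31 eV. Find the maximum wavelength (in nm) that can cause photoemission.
287.67 nm

The threshold wavelength is when the photon energy equals the work function:
hc/λ₀ = φ

Solving for λ₀:
λ₀ = hc/φ = (6.626×10⁻³⁴ J·s)(3×10⁸ m/s) / (4.31 eV × 1.602×10⁻¹⁹ J/eV)
λ₀ = 287.67 nm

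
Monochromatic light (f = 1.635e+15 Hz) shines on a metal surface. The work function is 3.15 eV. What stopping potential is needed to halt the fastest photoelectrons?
3.6118 V

The stopping potential V_s satisfies: eV_s = KE_max

First, find KE_max using Einstein's equation:
E_photon = hf = (6.626×10⁻³⁴ J·s)(1.635e+15 Hz) = 6.7618 eV
KE_max = E_photon - φ = 6.7618 - 3.15 = 3.6118 eV

Since eV_s = KE_max:
V_s = KE_max/e = 3.6118 V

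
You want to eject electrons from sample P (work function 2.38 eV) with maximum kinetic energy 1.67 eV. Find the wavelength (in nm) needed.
306.13 nm

From Einstein's equation: KE_max = hc/λ - φ

Rearranging for λ:
hc/λ = KE_max + φ
λ = hc/(KE_max + φ)

Required photon energy:
E_photon = KE_max + φ = 1.67 + 2.38 = 4.05 eV

Required wavelength:
λ = hc/E_photon = (6.626×10⁻³⁴)(3×10⁸) / (4.05 × 1.602×10⁻¹⁹)
λ = 306.13 nm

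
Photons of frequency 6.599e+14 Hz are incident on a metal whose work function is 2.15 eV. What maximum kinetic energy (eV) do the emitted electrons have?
0.5791 eV

Using Einstein's photoelectric equation: KE_max = hf - φ

First, calculate the photon energy:
E_photon = hf = (6.626×10⁻³⁴ J·s)(6.599e+14 Hz)
E_photon = 2.7291 eV

Then, the maximum kinetic energy:
KE_max = E_photon - φ = 2.7291 eV - 2.15 eV = 0.5791 eV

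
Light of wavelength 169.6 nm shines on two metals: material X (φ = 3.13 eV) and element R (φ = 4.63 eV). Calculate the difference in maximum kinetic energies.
1.5000 eV

Using KE_max = hc/λ - φ for each metal:

Photon energy: E = hc/λ = 7.3104 eV

For material X (φ₁ = 3.13 eV):
KE₁ = E - φ₁ = 7.3104 - 3.13 = 4.1804 eV

For element R (φ₂ = 4.63 eV):
KE₂ = E - φ₂ = 7.3104 - 4.63 = 2.6804 eV

Difference:
ΔKE = KE₁ - KE₂ = 4.1804 - 2.6804 = 1.5000 eV

Note: The difference equals the difference in work functions: 4.63 - 3.13 = 1.50 eV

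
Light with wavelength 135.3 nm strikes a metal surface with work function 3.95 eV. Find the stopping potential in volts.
5.2137 V

The stopping potential V_s satisfies: eV_s = KE_max

First, find KE_max using Einstein's equation:
E_photon = hc/λ = 9.1637 eV
KE_max = E_photon - φ = 9.1637 - 3.95 = 5.2137 eV

Since eV_s = KE_max:
V_s = KE_max/e = 5.2137 V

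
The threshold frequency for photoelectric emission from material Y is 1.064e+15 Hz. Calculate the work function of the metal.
4.40 eV

At the threshold frequency, photon energy equals work function:
φ = hf₀

Calculating:
φ = (6.626×10⁻³⁴ J·s)(1.064e+15 Hz)
φ = 4.40 eV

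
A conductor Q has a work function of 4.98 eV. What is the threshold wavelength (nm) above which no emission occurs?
248.96 nm

The threshold wavelength is when the photon energy equals the work function:
hc/λ₀ = φ

Solving for λ₀:
λ₀ = hc/φ = (6.626×10⁻³⁴ J·s)(3×10⁸ m/s) / (4.98 eV × 1.602×10⁻¹⁹ J/eV)
λ₀ = 248.96 nm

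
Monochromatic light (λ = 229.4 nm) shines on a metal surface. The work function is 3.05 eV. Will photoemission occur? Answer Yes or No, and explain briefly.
Yes

For photoemission, the photon energy must exceed the work function.

Photon energy: E = hc/λ = 5.4047 eV
Work function: φ = 3.05 eV

Since E_photon (5.4047 eV) > φ (3.05 eV), photoemission WILL occur.
The threshold wavelength is λ₀ = hc/φ = 406.5 nm.
Since 229.4 nm < 406.5 nm, the light has sufficient energy.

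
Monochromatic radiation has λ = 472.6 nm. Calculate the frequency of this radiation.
6.3435e+14 Hz

Using the wave equation: c = fλ

Solving for frequency:
f = c/λ = (3×10⁸ m/s) / (472.6×10⁻⁹ m)
f = 6.3435e+14 Hz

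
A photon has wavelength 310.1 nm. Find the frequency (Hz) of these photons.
9.6676e+14 Hz

Using the wave equation: c = fλ

Solving for frequency:
f = c/λ = (3×10⁸ m/s) / (310.1×10⁻⁹ m)
f = 9.6676e+14 Hz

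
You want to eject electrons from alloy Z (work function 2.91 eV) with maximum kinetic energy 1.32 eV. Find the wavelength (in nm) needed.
293.11 nm

From Einstein's equation: KE_max = hc/λ - φ

Rearranging for λ:
hc/λ = KE_max + φ
λ = hc/(KE_max + φ)

Required photon energy:
E_photon = KE_max + φ = 1.32 + 2.91 = 4.23 eV

Required wavelength:
λ = hc/E_photon = (6.626×10⁻³⁴)(3×10⁸) / (4.23 × 1.602×10⁻¹⁹)
λ = 293.11 nm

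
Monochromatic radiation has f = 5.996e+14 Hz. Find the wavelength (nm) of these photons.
499.99 nm

Using the wave equation: c = fλ

Solving for wavelength:
λ = c/f = (3×10⁸ m/s) / (5.996e+14 Hz)
λ = 499.99 nm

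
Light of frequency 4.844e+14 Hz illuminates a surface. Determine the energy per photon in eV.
2.0033 eV

Using E = hf:

E = hf = (6.626×10⁻³⁴ J·s)(4.844e+14 Hz)
E = 2.0033 eV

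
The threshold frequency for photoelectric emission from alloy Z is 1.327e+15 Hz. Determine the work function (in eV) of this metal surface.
5.49 eV

At the threshold frequency, photon energy equals work function:
φ = hf₀

Calculating:
φ = (6.626×10⁻³⁴ J·s)(1.327e+15 Hz)
φ = 5.49 eV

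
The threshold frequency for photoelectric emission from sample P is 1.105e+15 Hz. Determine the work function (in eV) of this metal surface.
4.57 eV

At the threshold frequency, photon energy equals work function:
φ = hf₀

Calculating:
φ = (6.626×10⁻³⁴ J·s)(1.105e+15 Hz)
φ = 4.57 eV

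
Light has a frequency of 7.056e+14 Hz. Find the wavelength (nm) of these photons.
424.88 nm

Using the wave equation: c = fλ

Solving for wavelength:
λ = c/f = (3×10⁸ m/s) / (7.056e+14 Hz)
λ = 424.88 nm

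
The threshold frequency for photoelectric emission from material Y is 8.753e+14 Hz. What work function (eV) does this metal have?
3.62 eV

At the threshold frequency, photon energy equals work function:
φ = hf₀

Calculating:
φ = (6.626×10⁻³⁴ J·s)(8.753e+14 Hz)
φ = 3.62 eV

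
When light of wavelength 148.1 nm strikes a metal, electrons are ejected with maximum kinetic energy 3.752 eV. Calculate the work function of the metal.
4.62 eV

From Einstein's photoelectric equation: KE_max = hf - φ = hc/λ - φ

Rearranging for φ:
φ = hc/λ - KE_max

Calculate photon energy:
E_photon = hc/λ = 8.3717 eV

Therefore:
φ = 8.3717 - 3.752 = 4.62 eV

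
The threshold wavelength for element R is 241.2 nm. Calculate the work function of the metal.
5.14 eV

At the threshold wavelength, photon energy equals work function:
φ = hc/λ₀

Calculating:
φ = (6.626×10⁻³⁴ J·s)(3×10⁸ m/s) / (241.2×10⁻⁹ m)
φ = 5.14 eV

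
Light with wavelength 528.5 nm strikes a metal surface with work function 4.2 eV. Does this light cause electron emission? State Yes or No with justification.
No

For photoemission, the photon energy must exceed the work function.

Photon energy: E = hc/λ = 2.3460 eV
Work function: φ = 4.2 eV

Since E_photon (2.3460 eV) < φ (4.2 eV), photoemission will NOT occur.
The threshold wavelength is λ₀ = hc/φ = 295.2 nm.
Since 528.5 nm > 295.2 nm, the photons lack sufficient energy.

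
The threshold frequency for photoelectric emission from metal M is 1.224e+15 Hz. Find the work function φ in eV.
5.06 eV

At the threshold frequency, photon energy equals work function:
φ = hf₀

Calculating:
φ = (6.626×10⁻³⁴ J·s)(1.224e+15 Hz)
φ = 5.06 eV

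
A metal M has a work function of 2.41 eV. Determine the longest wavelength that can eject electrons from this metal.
514.46 nm

The threshold wavelength is when the photon energy equals the work function:
hc/λ₀ = φ

Solving for λ₀:
λ₀ = hc/φ = (6.626×10⁻³⁴ J·s)(3×10⁸ m/s) / (2.41 eV × 1.602×10⁻¹⁹ J/eV)
λ₀ = 514.46 nm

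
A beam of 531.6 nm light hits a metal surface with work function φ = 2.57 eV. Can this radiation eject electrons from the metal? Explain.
No

For photoemission, the photon energy must exceed the work function.

Photon energy: E = hc/λ = 2.3323 eV
Work function: φ = 2.57 eV

Since E_photon (2.3323 eV) < φ (2.57 eV), photoemission will NOT occur.
The threshold wavelength is λ₀ = hc/φ = 482.4 nm.
Since 531.6 nm > 482.4 nm, the photons lack sufficient energy.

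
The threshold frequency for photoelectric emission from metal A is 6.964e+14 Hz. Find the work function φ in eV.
2.88 eV

At the threshold frequency, photon energy equals work function:
φ = hf₀

Calculating:
φ = (6.626×10⁻³⁴ J·s)(6.964e+14 Hz)
φ = 2.88 eV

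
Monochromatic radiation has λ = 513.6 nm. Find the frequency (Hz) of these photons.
5.8371e+14 Hz

Using the wave equation: c = fλ

Solving for frequency:
f = c/λ = (3×10⁸ m/s) / (513.6×10⁻⁹ m)
f = 5.8371e+14 Hz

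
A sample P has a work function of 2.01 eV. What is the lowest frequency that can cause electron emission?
4.8602e+14 Hz

The threshold frequency is when the photon energy equals the work function:
hf₀ = φ

Solving for f₀:
f₀ = φ/h = (2.01 eV × 1.602×10⁻¹⁹ J/eV) / (6.626×10⁻³⁴ J·s)
f₀ = 4.8602e+14 Hz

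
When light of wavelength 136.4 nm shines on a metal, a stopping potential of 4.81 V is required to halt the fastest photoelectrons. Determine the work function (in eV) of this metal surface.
4.28 eV

The stopping potential gives the maximum kinetic energy: KE_max = eV_s = 4.81 eV

From Einstein's photoelectric equation: KE_max = hc/λ - φ
Rearranging: φ = hc/λ - KE_max

Calculate photon energy:
E_photon = hc/λ = (6.626×10⁻³⁴ J·s)(3×10⁸ m/s) / (136.4×10⁻⁹ m) = 9.0898 eV

Therefore:
φ = 9.0898 - 4.81 = 4.28 eV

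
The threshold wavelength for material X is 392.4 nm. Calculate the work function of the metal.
3.16 eV

At the threshold wavelength, photon energy equals work function:
φ = hc/λ₀

Calculating:
φ = (6.626×10⁻³⁴ J·s)(3×10⁸ m/s) / (392.4×10⁻⁹ m)
φ = 3.16 eV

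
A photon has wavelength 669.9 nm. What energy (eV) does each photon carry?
1.8508 eV

Using E = hf = hc/λ:

E = hc/λ = (6.626×10⁻³⁴ J·s)(3×10⁸ m/s) / (669.9×10⁻⁹ m)
E = 1.8508 eV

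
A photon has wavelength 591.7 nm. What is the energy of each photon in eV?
2.0954 eV

Using E = hf = hc/λ:

E = hc/λ = (6.626×10⁻³⁴ J·s)(3×10⁸ m/s) / (591.7×10⁻⁹ m)
E = 2.0954 eV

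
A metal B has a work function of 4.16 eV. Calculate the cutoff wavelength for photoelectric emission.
298.04 nm

The threshold wavelength is when the photon energy equals the work function:
hc/λ₀ = φ

Solving for λ₀:
λ₀ = hc/φ = (6.626×10⁻³⁴ J·s)(3×10⁸ m/s) / (4.16 eV × 1.602×10⁻¹⁹ J/eV)
λ₀ = 298.04 nm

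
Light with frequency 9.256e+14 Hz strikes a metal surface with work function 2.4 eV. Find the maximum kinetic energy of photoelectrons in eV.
1.4280 eV

Using Einstein's photoelectric equation: KE_max = hf - φ

First, calculate the photon energy:
E_photon = hf = (6.626×10⁻³⁴ J·s)(9.256e+14 Hz)
E_photon = 3.8280 eV

Then, the maximum kinetic energy:
KE_max = E_photon - φ = 3.8280 eV - 2.4 eV = 1.4280 eV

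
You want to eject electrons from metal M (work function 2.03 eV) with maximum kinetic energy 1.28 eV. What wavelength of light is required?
374.57 nm

From Einstein's equation: KE_max = hc/λ - φ

Rearranging for λ:
hc/λ = KE_max + φ
λ = hc/(KE_max + φ)

Required photon energy:
E_photon = KE_max + φ = 1.28 + 2.03 = 3.31 eV

Required wavelength:
λ = hc/E_photon = (6.626×10⁻³⁴)(3×10⁸) / (3.31 × 1.602×10⁻¹⁹)
λ = 374.57 nm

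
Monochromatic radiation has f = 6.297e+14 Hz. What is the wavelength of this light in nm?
476.09 nm

Using the wave equation: c = fλ

Solving for wavelength:
λ = c/f = (3×10⁸ m/s) / (6.297e+14 Hz)
λ = 476.09 nm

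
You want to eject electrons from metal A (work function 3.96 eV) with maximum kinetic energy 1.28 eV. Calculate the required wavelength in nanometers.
236.61 nm

From Einstein's equation: KE_max = hc/λ - φ

Rearranging for λ:
hc/λ = KE_max + φ
λ = hc/(KE_max + φ)

Required photon energy:
E_photon = KE_max + φ = 1.28 + 3.96 = 5.24 eV

Required wavelength:
λ = hc/E_photon = (6.626×10⁻³⁴)(3×10⁸) / (5.24 × 1.602×10⁻¹⁹)
λ = 236.61 nm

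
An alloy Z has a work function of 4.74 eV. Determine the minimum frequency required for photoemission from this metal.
1.1461e+15 Hz

The threshold frequency is when the photon energy equals the work function:
hf₀ = φ

Solving for f₀:
f₀ = φ/h = (4.74 eV × 1.602×10⁻¹⁹ J/eV) / (6.626×10⁻³⁴ J·s)
f₀ = 1.1461e+15 Hz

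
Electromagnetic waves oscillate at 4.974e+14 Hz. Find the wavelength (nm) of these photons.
602.72 nm

Using the wave equation: c = fλ

Solving for wavelength:
λ = c/f = (3×10⁸ m/s) / (4.974e+14 Hz)
λ = 602.72 nm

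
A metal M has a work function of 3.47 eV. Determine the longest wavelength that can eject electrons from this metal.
357.30 nm

The threshold wavelength is when the photon energy equals the work function:
hc/λ₀ = φ

Solving for λ₀:
λ₀ = hc/φ = (6.626×10⁻³⁴ J·s)(3×10⁸ m/s) / (3.47 eV × 1.602×10⁻¹⁹ J/eV)
λ₀ = 357.30 nm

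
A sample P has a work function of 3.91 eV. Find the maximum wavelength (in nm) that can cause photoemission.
317.10 nm

The threshold wavelength is when the photon energy equals the work function:
hc/λ₀ = φ

Solving for λ₀:
λ₀ = hc/φ = (6.626×10⁻³⁴ J·s)(3×10⁸ m/s) / (3.91 eV × 1.602×10⁻¹⁹ J/eV)
λ₀ = 317.10 nm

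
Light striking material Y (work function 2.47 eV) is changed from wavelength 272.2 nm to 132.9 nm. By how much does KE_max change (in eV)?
4.7742 eV

Using Einstein's equation: KE_max = hc/λ - φ

For λ₁ = 272.2 nm:
KE₁ = hc/λ₁ - φ = 4.5549 - 2.47 = 2.0849 eV

For λ₂ = 132.9 nm:
KE₂ = hc/λ₂ - φ = 9.3291 - 2.47 = 6.8591 eV

Change in KE:
ΔKE = KE₂ - KE₁ = 6.8591 - 2.0849 = 4.7742 eV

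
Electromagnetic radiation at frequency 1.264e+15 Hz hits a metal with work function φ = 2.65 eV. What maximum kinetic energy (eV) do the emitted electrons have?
2.5775 eV

Using Einstein's photoelectric equation: KE_max = hf - φ

First, calculate the photon energy:
E_photon = hf = (6.626×10⁻³⁴ J·s)(1.264e+15 Hz)
E_photon = 5.2275 eV

Then, the maximum kinetic energy:
KE_max = E_photon - φ = 5.2275 eV - 2.65 eV = 2.5775 eV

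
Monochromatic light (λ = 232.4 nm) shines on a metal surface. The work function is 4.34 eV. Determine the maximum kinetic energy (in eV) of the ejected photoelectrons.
0.9949 eV

Using Einstein's photoelectric equation: KE_max = hf - φ = hc/λ - φ

First, calculate the photon energy:
E_photon = hc/λ = (6.626×10⁻³⁴ J·s)(3×10⁸ m/s) / (232.4×10⁻⁹ m)
E_photon = 5.3349 eV

Then, the maximum kinetic energy:
KE_max = E_photon - φ = 5.3349 eV - 4.34 eV = 0.9949 eV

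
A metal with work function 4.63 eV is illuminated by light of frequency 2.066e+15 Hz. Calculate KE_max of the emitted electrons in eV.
3.9143 eV

Using Einstein's photoelectric equation: KE_max = hf - φ

First, calculate the photon energy:
E_photon = hf = (6.626×10⁻³⁴ J·s)(2.066e+15 Hz)
E_photon = 8.5443 eV

Then, the maximum kinetic energy:
KE_max = E_photon - φ = 8.5443 eV - 4.63 eV = 3.9143 eV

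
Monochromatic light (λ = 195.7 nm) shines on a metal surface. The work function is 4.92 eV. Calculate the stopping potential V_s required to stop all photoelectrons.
1.4154 V

The stopping potential V_s satisfies: eV_s = KE_max

First, find KE_max using Einstein's equation:
E_photon = hc/λ = 6.3354 eV
KE_max = E_photon - φ = 6.3354 - 4.92 = 1.4154 eV

Since eV_s = KE_max:
V_s = KE_max/e = 1.4154 V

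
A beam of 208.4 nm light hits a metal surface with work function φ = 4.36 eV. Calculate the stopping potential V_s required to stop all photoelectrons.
1.5893 V

The stopping potential V_s satisfies: eV_s = KE_max

First, find KE_max using Einstein's equation:
E_photon = hc/λ = 5.9493 eV
KE_max = E_photon - φ = 5.9493 - 4.36 = 1.5893 eV

Since eV_s = KE_max:
V_s = KE_max/e = 1.5893 V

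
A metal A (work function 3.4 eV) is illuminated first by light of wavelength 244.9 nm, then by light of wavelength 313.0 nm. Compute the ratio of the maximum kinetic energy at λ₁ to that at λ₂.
2.9629

Using Einstein's equation: KE_max = hc/λ - φ

For λ₁ = 244.9 nm:
E₁ = hc/λ₁ = 5.0626 eV
KE₁ = E₁ - φ = 5.0626 - 3.4 = 1.6626 eV

For λ₂ = 313.0 nm:
E₂ = hc/λ₂ = 3.9612 eV
KE₂ = E₂ - φ = 3.9612 - 3.4 = 0.5612 eV

Ratio: KE₁/KE₂ = 1.6626/0.5612 = 2.9629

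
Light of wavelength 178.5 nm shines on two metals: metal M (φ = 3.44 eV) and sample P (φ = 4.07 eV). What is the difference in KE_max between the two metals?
0.6300 eV

Using KE_max = hc/λ - φ for each metal:

Photon energy: E = hc/λ = 6.9459 eV

For metal M (φ₁ = 3.44 eV):
KE₁ = E - φ₁ = 6.9459 - 3.44 = 3.5059 eV

For sample P (φ₂ = 4.07 eV):
KE₂ = E - φ₂ = 6.9459 - 4.07 = 2.8759 eV

Difference:
ΔKE = KE₁ - KE₂ = 3.5059 - 2.8759 = 0.6300 eV

Note: The difference equals the difference in work functions: 4.07 - 3.44 = 0.63 eV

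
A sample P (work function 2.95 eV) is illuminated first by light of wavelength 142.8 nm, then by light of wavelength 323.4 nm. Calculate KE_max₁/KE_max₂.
6.4862

Using Einstein's equation: KE_max = hc/λ - φ

For λ₁ = 142.8 nm:
E₁ = hc/λ₁ = 8.6824 eV
KE₁ = E₁ - φ = 8.6824 - 2.95 = 5.7324 eV

For λ₂ = 323.4 nm:
E₂ = hc/λ₂ = 3.8338 eV
KE₂ = E₂ - φ = 3.8338 - 2.95 = 0.8838 eV

Ratio: KE₁/KE₂ = 5.7324/0.8838 = 6.4862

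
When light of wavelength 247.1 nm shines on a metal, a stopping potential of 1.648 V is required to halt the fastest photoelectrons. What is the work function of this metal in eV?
3.37 eV

The stopping potential gives the maximum kinetic energy: KE_max = eV_s = 1.648 eV

From Einstein's photoelectric equation: KE_max = hc/λ - φ
Rearranging: φ = hc/λ - KE_max

Calculate photon energy:
E_photon = hc/λ = (6.626×10⁻³⁴ J·s)(3×10⁸ m/s) / (247.1×10⁻⁹ m) = 5.0176 eV

Therefore:
φ = 5.0176 - 1.648 = 3.37 eV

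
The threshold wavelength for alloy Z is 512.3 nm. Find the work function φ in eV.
2.42 eV

At the threshold wavelength, photon energy equals work function:
φ = hc/λ₀

Calculating:
φ = (6.626×10⁻³⁴ J·s)(3×10⁸ m/s) / (512.3×10⁻⁹ m)
φ = 2.42 eV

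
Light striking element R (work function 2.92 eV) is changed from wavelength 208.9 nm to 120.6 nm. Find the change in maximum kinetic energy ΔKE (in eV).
4.3455 eV

Using Einstein's equation: KE_max = hc/λ - φ

For λ₁ = 208.9 nm:
KE₁ = hc/λ₁ - φ = 5.9351 - 2.92 = 3.0151 eV

For λ₂ = 120.6 nm:
KE₂ = hc/λ₂ - φ = 10.2806 - 2.92 = 7.3606 eV

Change in KE:
ΔKE = KE₂ - KE₁ = 7.3606 - 3.0151 = 4.3455 eV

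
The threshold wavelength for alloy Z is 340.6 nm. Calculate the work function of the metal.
3.64 eV

At the threshold wavelength, photon energy equals work function:
φ = hc/λ₀

Calculating:
φ = (6.626×10⁻³⁴ J·s)(3×10⁸ m/s) / (340.6×10⁻⁹ m)
φ = 3.64 eV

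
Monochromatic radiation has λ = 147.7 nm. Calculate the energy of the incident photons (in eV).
8.3943 eV

Using E = hf = hc/λ:

E = hc/λ = (6.626×10⁻³⁴ J·s)(3×10⁸ m/s) / (147.7×10⁻⁹ m)
E = 8.3943 eV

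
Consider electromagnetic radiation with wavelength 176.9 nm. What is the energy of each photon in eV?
7.0087 eV

Using E = hf = hc/λ:

E = hc/λ = (6.626×10⁻³⁴ J·s)(3×10⁸ m/s) / (176.9×10⁻⁹ m)
E = 7.0087 eV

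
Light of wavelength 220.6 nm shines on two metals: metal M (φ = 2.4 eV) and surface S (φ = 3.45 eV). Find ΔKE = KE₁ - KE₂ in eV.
1.0500 eV

Using KE_max = hc/λ - φ for each metal:

Photon energy: E = hc/λ = 5.6203 eV

For metal M (φ₁ = 2.4 eV):
KE₁ = E - φ₁ = 5.6203 - 2.4 = 3.2203 eV

For surface S (φ₂ = 3.45 eV):
KE₂ = E - φ₂ = 5.6203 - 3.45 = 2.1703 eV

Difference:
ΔKE = KE₁ - KE₂ = 3.2203 - 2.1703 = 1.0500 eV

Note: The difference equals the difference in work functions: 3.45 - 2.4 = 1.05 eV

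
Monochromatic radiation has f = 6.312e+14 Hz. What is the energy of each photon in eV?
2.6104 eV

Using E = hf:

E = hf = (6.626×10⁻³⁴ J·s)(6.312e+14 Hz)
E = 2.6104 eV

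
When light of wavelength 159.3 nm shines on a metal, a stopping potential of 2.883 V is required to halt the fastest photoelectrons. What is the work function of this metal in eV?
4.90 eV

The stopping potential gives the maximum kinetic energy: KE_max = eV_s = 2.883 eV

From Einstein's photoelectric equation: KE_max = hc/λ - φ
Rearranging: φ = hc/λ - KE_max

Calculate photon energy:
E_photon = hc/λ = (6.626×10⁻³⁴ J·s)(3×10⁸ m/s) / (159.3×10⁻⁹ m) = 7.7831 eV

Therefore:
φ = 7.7831 - 2.883 = 4.90 eV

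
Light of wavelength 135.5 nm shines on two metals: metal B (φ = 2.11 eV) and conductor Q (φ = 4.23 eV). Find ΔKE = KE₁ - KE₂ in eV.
2.1200 eV

Using KE_max = hc/λ - φ for each metal:

Photon energy: E = hc/λ = 9.1501 eV

For metal B (φ₁ = 2.11 eV):
KE₁ = E - φ₁ = 9.1501 - 2.11 = 7.0401 eV

For conductor Q (φ₂ = 4.23 eV):
KE₂ = E - φ₂ = 9.1501 - 4.23 = 4.9201 eV

Difference:
ΔKE = KE₁ - KE₂ = 7.0401 - 4.9201 = 2.1200 eV

Note: The difference equals the difference in work functions: 4.23 - 2.11 = 2.12 eV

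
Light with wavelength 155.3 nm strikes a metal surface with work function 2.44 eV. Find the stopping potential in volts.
5.5435 V

The stopping potential V_s satisfies: eV_s = KE_max

First, find KE_max using Einstein's equation:
E_photon = hc/λ = 7.9835 eV
KE_max = E_photon - φ = 7.9835 - 2.44 = 5.5435 eV

Since eV_s = KE_max:
V_s = KE_max/e = 5.5435 V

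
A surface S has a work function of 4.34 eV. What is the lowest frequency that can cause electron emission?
1.0494e+15 Hz

The threshold frequency is when the photon energy equals the work function:
hf₀ = φ

Solving for f₀:
f₀ = φ/h = (4.34 eV × 1.602×10⁻¹⁹ J/eV) / (6.626×10⁻³⁴ J·s)
f₀ = 1.0494e+15 Hz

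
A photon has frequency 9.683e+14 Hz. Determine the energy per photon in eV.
4.0046 eV

Using E = hf:

E = hf = (6.626×10⁻³⁴ J·s)(9.683e+14 Hz)
E = 4.0046 eV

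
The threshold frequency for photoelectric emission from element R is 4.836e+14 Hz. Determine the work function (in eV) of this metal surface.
2.00 eV

At the threshold frequency, photon energy equals work function:
φ = hf₀

Calculating:
φ = (6.626×10⁻³⁴ J·s)(4.836e+14 Hz)
φ = 2.00 eV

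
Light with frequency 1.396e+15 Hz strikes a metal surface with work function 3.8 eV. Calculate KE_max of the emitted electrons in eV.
1.9734 eV

Using Einstein's photoelectric equation: KE_max = hf - φ

First, calculate the photon energy:
E_photon = hf = (6.626×10⁻³⁴ J·s)(1.396e+15 Hz)
E_photon = 5.7734 eV

Then, the maximum kinetic energy:
KE_max = E_photon - φ = 5.7734 eV - 3.8 eV = 1.9734 eV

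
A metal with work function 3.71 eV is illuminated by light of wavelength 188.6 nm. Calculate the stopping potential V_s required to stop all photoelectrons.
2.8639 V

The stopping potential V_s satisfies: eV_s = KE_max

First, find KE_max using Einstein's equation:
E_photon = hc/λ = 6.5739 eV
KE_max = E_photon - φ = 6.5739 - 3.71 = 2.8639 eV

Since eV_s = KE_max:
V_s = KE_max/e = 2.8639 V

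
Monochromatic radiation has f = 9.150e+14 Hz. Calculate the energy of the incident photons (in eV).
3.7841 eV

Using E = hf:

E = hf = (6.626×10⁻³⁴ J·s)(9.150e+14 Hz)
E = 3.7841 eV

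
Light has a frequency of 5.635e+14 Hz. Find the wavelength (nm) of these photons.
532.02 nm

Using the wave equation: c = fλ

Solving for wavelength:
λ = c/f = (3×10⁸ m/s) / (5.635e+14 Hz)
λ = 532.02 nm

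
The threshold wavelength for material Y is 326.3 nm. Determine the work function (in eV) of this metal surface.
3.80 eV

At the threshold wavelength, photon energy equals work function:
φ = hc/λ₀

Calculating:
φ = (6.626×10⁻³⁴ J·s)(3×10⁸ m/s) / (326.3×10⁻⁹ m)
φ = 3.80 eV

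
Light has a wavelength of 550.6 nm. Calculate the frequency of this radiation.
5.4448e+14 Hz

Using the wave equation: c = fλ

Solving for frequency:
f = c/λ = (3×10⁸ m/s) / (550.6×10⁻⁹ m)
f = 5.4448e+14 Hz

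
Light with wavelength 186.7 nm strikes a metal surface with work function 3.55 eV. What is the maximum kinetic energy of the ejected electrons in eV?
3.0908 eV

Using Einstein's photoelectric equation: KE_max = hf - φ = hc/λ - φ

First, calculate the photon energy:
E_photon = hc/λ = (6.626×10⁻³⁴ J·s)(3×10⁸ m/s) / (186.7×10⁻⁹ m)
E_photon = 6.6408 eV

Then, the maximum kinetic energy:
KE_max = E_photon - φ = 6.6408 eV - 3.55 eV = 3.0908 eV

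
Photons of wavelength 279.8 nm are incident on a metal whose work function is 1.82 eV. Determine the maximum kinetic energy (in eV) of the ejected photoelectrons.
2.6112 eV

Using Einstein's photoelectric equation: KE_max = hf - φ = hc/λ - φ

First, calculate the photon energy:
E_photon = hc/λ = (6.626×10⁻³⁴ J·s)(3×10⁸ m/s) / (279.8×10⁻⁹ m)
E_photon = 4.4312 eV

Then, the maximum kinetic energy:
KE_max = E_photon - φ = 4.4312 eV - 1.82 eV = 2.6112 eV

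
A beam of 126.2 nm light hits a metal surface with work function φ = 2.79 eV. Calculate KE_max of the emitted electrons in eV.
7.0344 eV

Using Einstein's photoelectric equation: KE_max = hf - φ = hc/λ - φ

First, calculate the photon energy:
E_photon = hc/λ = (6.626×10⁻³⁴ J·s)(3×10⁸ m/s) / (126.2×10⁻⁹ m)
E_photon = 9.8244 eV

Then, the maximum kinetic energy:
KE_max = E_photon - φ = 9.8244 eV - 2.79 eV = 7.0344 eV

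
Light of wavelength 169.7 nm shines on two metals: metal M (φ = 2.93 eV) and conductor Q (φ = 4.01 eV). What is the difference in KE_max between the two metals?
1.0800 eV

Using KE_max = hc/λ - φ for each metal:

Photon energy: E = hc/λ = 7.3061 eV

For metal M (φ₁ = 2.93 eV):
KE₁ = E - φ₁ = 7.3061 - 2.93 = 4.3761 eV

For conductor Q (φ₂ = 4.01 eV):
KE₂ = E - φ₂ = 7.3061 - 4.01 = 3.2961 eV

Difference:
ΔKE = KE₁ - KE₂ = 4.3761 - 3.2961 = 1.0800 eV

Note: The difference equals the difference in work functions: 4.01 - 2.93 = 1.08 eV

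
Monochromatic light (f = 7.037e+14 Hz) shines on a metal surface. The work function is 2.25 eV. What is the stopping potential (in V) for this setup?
0.6603 V

The stopping potential V_s satisfies: eV_s = KE_max

First, find KE_max using Einstein's equation:
E_photon = hf = (6.626×10⁻³⁴ J·s)(7.037e+14 Hz) = 2.9103 eV
KE_max = E_photon - φ = 2.9103 - 2.25 = 0.6603 eV

Since eV_s = KE_max:
V_s = KE_max/e = 0.6603 V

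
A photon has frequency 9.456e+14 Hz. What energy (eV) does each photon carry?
3.9107 eV

Using E = hf:

E = hf = (6.626×10⁻³⁴ J·s)(9.456e+14 Hz)
E = 3.9107 eV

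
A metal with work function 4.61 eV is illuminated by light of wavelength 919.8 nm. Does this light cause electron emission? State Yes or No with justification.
No

For photoemission, the photon energy must exceed the work function.

Photon energy: E = hc/λ = 1.3479 eV
Work function: φ = 4.61 eV

Since E_photon (1.3479 eV) < φ (4.61 eV), photoemission will NOT occur.
The threshold wavelength is λ₀ = hc/φ = 268.9 nm.
Since 919.8 nm > 268.9 nm, the photons lack sufficient energy.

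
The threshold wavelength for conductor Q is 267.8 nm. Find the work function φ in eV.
4.63 eV

At the threshold wavelength, photon energy equals work function:
φ = hc/λ₀

Calculating:
φ = (6.626×10⁻³⁴ J·s)(3×10⁸ m/s) / (267.8×10⁻⁹ m)
φ = 4.63 eV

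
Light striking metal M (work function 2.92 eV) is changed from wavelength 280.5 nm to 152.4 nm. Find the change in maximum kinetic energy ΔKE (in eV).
3.7153 eV

Using Einstein's equation: KE_max = hc/λ - φ

For λ₁ = 280.5 nm:
KE₁ = hc/λ₁ - φ = 4.4201 - 2.92 = 1.5001 eV

For λ₂ = 152.4 nm:
KE₂ = hc/λ₂ - φ = 8.1354 - 2.92 = 5.2154 eV

Change in KE:
ΔKE = KE₂ - KE₁ = 5.2154 - 1.5001 = 3.7153 eV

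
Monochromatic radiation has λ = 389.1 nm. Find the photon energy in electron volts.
3.1864 eV

Using E = hf = hc/λ:

E = hc/λ = (6.626×10⁻³⁴ J·s)(3×10⁸ m/s) / (389.1×10⁻⁹ m)
E = 3.1864 eV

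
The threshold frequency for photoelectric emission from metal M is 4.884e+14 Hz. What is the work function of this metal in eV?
2.02 eV

At the threshold frequency, photon energy equals work function:
φ = hf₀

Calculating:
φ = (6.626×10⁻³⁴ J·s)(4.884e+14 Hz)
φ = 2.02 eV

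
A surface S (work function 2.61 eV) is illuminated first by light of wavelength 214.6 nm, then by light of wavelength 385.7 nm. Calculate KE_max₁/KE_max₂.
5.2396

Using Einstein's equation: KE_max = hc/λ - φ

For λ₁ = 214.6 nm:
E₁ = hc/λ₁ = 5.7775 eV
KE₁ = E₁ - φ = 5.7775 - 2.61 = 3.1675 eV

For λ₂ = 385.7 nm:
E₂ = hc/λ₂ = 3.2145 eV
KE₂ = E₂ - φ = 3.2145 - 2.61 = 0.6045 eV

Ratio: KE₁/KE₂ = 3.1675/0.6045 = 5.2396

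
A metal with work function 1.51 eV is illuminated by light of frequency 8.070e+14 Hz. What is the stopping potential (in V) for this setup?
1.8275 V

The stopping potential V_s satisfies: eV_s = KE_max

First, find KE_max using Einstein's equation:
E_photon = hf = (6.626×10⁻³⁴ J·s)(8.070e+14 Hz) = 3.3375 eV
KE_max = E_photon - φ = 3.3375 - 1.51 = 1.8275 eV

Since eV_s = KE_max:
V_s = KE_max/e = 1.8275 V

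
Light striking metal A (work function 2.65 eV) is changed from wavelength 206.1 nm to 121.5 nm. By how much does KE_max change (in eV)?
4.1887 eV

Using Einstein's equation: KE_max = hc/λ - φ

For λ₁ = 206.1 nm:
KE₁ = hc/λ₁ - φ = 6.0157 - 2.65 = 3.3657 eV

For λ₂ = 121.5 nm:
KE₂ = hc/λ₂ - φ = 10.2045 - 2.65 = 7.5545 eV

Change in KE:
ΔKE = KE₂ - KE₁ = 7.5545 - 3.3657 = 4.1887 eV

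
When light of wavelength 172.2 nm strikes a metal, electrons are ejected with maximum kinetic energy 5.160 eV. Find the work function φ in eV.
2.04 eV

From Einstein's photoelectric equation: KE_max = hf - φ = hc/λ - φ

Rearranging for φ:
φ = hc/λ - KE_max

Calculate photon energy:
E_photon = hc/λ = 7.2000 eV

Therefore:
φ = 7.2000 - 5.160 = 2.04 eV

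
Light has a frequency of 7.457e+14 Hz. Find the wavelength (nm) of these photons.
402.03 nm

Using the wave equation: c = fλ

Solving for wavelength:
λ = c/f = (3×10⁸ m/s) / (7.457e+14 Hz)
λ = 402.03 nm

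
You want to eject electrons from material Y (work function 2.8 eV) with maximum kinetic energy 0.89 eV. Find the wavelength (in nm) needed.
336.00 nm

From Einstein's equation: KE_max = hc/λ - φ

Rearranging for λ:
hc/λ = KE_max + φ
λ = hc/(KE_max + φ)

Required photon energy:
E_photon = KE_max + φ = 0.89 + 2.8 = 3.69 eV

Required wavelength:
λ = hc/E_photon = (6.626×10⁻³⁴)(3×10⁸) / (3.69 × 1.602×10⁻¹⁹)
λ = 336.00 nm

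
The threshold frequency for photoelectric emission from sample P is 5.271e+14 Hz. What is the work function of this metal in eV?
2.18 eV

At the threshold frequency, photon energy equals work function:
φ = hf₀

Calculating:
φ = (6.626×10⁻³⁴ J·s)(5.271e+14 Hz)
φ = 2.18 eV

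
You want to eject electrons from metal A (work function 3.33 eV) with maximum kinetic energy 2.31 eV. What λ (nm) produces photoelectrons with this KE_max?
219.83 nm

From Einstein's equation: KE_max = hc/λ - φ

Rearranging for λ:
hc/λ = KE_max + φ
λ = hc/(KE_max + φ)

Required photon energy:
E_photon = KE_max + φ = 2.31 + 3.33 = 5.64 eV

Required wavelength:
λ = hc/E_photon = (6.626×10⁻³⁴)(3×10⁸) / (5.64 × 1.602×10⁻¹⁹)
λ = 219.83 nm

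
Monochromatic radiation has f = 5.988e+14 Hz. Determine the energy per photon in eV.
2.4764 eV

Using E = hf:

E = hf = (6.626×10⁻³⁴ J·s)(5.988e+14 Hz)
E = 2.4764 eV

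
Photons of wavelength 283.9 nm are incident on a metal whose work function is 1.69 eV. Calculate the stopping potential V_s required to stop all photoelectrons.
2.6772 V

The stopping potential V_s satisfies: eV_s = KE_max

First, find KE_max using Einstein's equation:
E_photon = hc/λ = 4.3672 eV
KE_max = E_photon - φ = 4.3672 - 1.69 = 2.6772 eV

Since eV_s = KE_max:
V_s = KE_max/e = 2.6772 V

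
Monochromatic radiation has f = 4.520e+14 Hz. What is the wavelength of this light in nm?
663.26 nm

Using the wave equation: c = fλ

Solving for wavelength:
λ = c/f = (3×10⁸ m/s) / (4.520e+14 Hz)
λ = 663.26 nm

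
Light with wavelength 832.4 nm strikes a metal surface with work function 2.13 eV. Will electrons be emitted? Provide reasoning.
No

For photoemission, the photon energy must exceed the work function.

Photon energy: E = hc/λ = 1.4895 eV
Work function: φ = 2.13 eV

Since E_photon (1.4895 eV) < φ (2.13 eV), photoemission will NOT occur.
The threshold wavelength is λ₀ = hc/φ = 582.1 nm.
Since 832.4 nm > 582.1 nm, the photons lack sufficient energy.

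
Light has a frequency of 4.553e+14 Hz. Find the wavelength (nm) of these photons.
658.45 nm

Using the wave equation: c = fλ

Solving for wavelength:
λ = c/f = (3×10⁸ m/s) / (4.553e+14 Hz)
λ = 658.45 nm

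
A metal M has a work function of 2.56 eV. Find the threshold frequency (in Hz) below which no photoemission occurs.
6.1901e+14 Hz

The threshold frequency is when the photon energy equals the work function:
hf₀ = φ

Solving for f₀:
f₀ = φ/h = (2.56 eV × 1.602×10⁻¹⁹ J/eV) / (6.626×10⁻³⁴ J·s)
f₀ = 6.1901e+14 Hz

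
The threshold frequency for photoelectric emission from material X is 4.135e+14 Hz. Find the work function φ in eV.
1.71 eV

At the threshold frequency, photon energy equals work function:
φ = hf₀

Calculating:
φ = (6.626×10⁻³⁴ J·s)(4.135e+14 Hz)
φ = 1.71 eV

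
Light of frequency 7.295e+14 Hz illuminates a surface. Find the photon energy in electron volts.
3.0170 eV

Using E = hf:

E = hf = (6.626×10⁻³⁴ J·s)(7.295e+14 Hz)
E = 3.0170 eV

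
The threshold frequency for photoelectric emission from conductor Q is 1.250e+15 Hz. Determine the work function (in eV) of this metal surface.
5.17 eV

At the threshold frequency, photon energy equals work function:
φ = hf₀

Calculating:
φ = (6.626×10⁻³⁴ J·s)(1.250e+15 Hz)
φ = 5.17 eV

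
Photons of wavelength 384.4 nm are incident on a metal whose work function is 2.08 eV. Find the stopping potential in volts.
1.1454 V

The stopping potential V_s satisfies: eV_s = KE_max

First, find KE_max using Einstein's equation:
E_photon = hc/λ = 3.2254 eV
KE_max = E_photon - φ = 3.2254 - 2.08 = 1.1454 eV

Since eV_s = KE_max:
V_s = KE_max/e = 1.1454 V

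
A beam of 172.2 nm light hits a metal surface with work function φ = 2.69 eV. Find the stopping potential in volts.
4.5100 V

The stopping potential V_s satisfies: eV_s = KE_max

First, find KE_max using Einstein's equation:
E_photon = hc/λ = 7.2000 eV
KE_max = E_photon - φ = 7.2000 - 2.69 = 4.5100 eV

Since eV_s = KE_max:
V_s = KE_max/e = 4.5100 V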